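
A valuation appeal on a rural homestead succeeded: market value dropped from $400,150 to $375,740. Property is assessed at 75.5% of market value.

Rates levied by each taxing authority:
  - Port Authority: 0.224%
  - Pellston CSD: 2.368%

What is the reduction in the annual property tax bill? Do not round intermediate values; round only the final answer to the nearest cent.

Old assessed value = $400,150 × 0.755 = $302,113.25
New assessed value = $375,740 × 0.755 = $283,683.7
Combined rate = 0.00224 + 0.02368 = 0.02592
Old tax = $302,113.25 × 0.02592 = $7,830.77544
New tax = $283,683.7 × 0.02592 = $7,353.081504
Reduction = $7,830.77544 − $7,353.081504 = $477.693936

$477.69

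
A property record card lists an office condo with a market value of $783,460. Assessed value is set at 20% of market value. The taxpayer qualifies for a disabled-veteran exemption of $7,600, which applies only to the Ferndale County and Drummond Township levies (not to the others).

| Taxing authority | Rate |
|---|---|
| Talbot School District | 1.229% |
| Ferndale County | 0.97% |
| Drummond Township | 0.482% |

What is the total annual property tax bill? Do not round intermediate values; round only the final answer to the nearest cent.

Assessed value = $783,460 × 0.2 = $156,692
Talbot School District: $156,692 × 0.01229 = $1,925.74468
Ferndale County: ($156,692 − $7,600) × 0.0097 = $149,092 × 0.0097 = $1,446.1924
Drummond Township: ($156,692 − $7,600) × 0.00482 = $149,092 × 0.00482 = $718.62344
Total = $4,090.56052

$4,090.56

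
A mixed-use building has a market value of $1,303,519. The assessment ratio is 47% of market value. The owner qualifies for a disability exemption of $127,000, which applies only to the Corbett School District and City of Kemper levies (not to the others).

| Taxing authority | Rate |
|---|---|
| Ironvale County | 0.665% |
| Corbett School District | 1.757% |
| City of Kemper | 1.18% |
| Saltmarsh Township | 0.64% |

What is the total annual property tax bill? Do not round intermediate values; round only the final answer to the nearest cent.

Assessed value = $1,303,519 × 0.47 = $612,653.93
Ironvale County: $612,653.93 × 0.00665 = $4,074.1486345
Corbett School District: ($612,653.93 − $127,000) × 0.01757 = $485,653.93 × 0.01757 = $8,532.9395501
City of Kemper: ($612,653.93 − $127,000) × 0.0118 = $485,653.93 × 0.0118 = $5,730.716374
Saltmarsh Township: $612,653.93 × 0.0064 = $3,920.985152
Total = $22,258.7897106

$22,258.79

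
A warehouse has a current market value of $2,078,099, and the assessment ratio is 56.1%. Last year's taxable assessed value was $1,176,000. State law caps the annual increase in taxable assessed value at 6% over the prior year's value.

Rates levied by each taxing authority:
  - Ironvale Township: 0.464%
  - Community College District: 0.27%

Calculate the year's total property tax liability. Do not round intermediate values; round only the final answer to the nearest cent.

Uncapped assessed value = $2,078,099 × 0.561 = $1,165,813.539
Cap limit = $1,176,000 × 1.06 = $1,246,560
Taxable assessed value = min($1,165,813.539, $1,246,560) = $1,165,813.539 (cap does not bind)
Ironvale Township: $1,165,813.539 × 0.00464 = $5,409.37482096
Community College District: $1,165,813.539 × 0.0027 = $3,147.6965553
Total = $8,557.07137626

$8,557.07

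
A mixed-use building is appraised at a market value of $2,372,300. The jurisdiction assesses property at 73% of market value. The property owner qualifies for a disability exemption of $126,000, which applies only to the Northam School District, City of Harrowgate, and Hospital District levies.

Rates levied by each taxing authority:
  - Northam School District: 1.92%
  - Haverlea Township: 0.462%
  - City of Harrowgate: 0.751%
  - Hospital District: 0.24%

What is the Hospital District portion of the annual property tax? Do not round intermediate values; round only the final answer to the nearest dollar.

$3,854

Assessed value = $2,372,300 × 0.73 = $1,731,779
Hospital District taxable value = $1,731,779 − $126,000 = $1,605,779
Hospital District levy = $1,605,779 × 0.0024 = $3,853.8696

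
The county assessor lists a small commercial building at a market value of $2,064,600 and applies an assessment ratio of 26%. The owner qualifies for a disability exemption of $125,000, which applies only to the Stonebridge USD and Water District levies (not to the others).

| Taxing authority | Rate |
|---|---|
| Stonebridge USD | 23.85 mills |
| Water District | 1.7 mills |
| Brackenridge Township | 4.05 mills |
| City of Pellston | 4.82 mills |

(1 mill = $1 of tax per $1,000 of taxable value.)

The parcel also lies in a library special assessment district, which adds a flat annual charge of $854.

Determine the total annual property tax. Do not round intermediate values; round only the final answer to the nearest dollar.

$16,137

Assessed value = $2,064,600 × 0.26 = $536,796
Stonebridge USD: ($536,796 − $125,000) × 0.02385 = $411,796 × 0.02385 = $9,821.3346
Water District: ($536,796 − $125,000) × 0.0017 = $411,796 × 0.0017 = $700.0532
Brackenridge Township: $536,796 × 0.00405 = $2,174.0238
City of Pellston: $536,796 × 0.00482 = $2,587.35672
Levies subtotal = $15,282.76832
Total = $15,282.76832 + $854 = $16,136.76832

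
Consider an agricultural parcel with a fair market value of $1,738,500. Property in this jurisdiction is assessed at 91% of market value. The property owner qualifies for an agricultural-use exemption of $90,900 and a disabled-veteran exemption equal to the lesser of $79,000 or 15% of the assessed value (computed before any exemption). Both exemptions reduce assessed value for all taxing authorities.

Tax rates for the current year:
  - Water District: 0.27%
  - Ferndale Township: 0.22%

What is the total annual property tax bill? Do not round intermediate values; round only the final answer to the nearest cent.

Assessed value = $1,738,500 × 0.91 = $1,582,035
Disabled-veteran exemption = min($79,000, 15% × $1,582,035) = min($79,000, $237,305.25) = $79,000 (dollar cap binds)
Taxable value = $1,582,035 − $90,900 − $79,000 = $1,412,135
Water District: $1,412,135 × 0.0027 = $3,812.7645
Ferndale Township: $1,412,135 × 0.0022 = $3,106.697
Total = $6,919.4615

$6,919.46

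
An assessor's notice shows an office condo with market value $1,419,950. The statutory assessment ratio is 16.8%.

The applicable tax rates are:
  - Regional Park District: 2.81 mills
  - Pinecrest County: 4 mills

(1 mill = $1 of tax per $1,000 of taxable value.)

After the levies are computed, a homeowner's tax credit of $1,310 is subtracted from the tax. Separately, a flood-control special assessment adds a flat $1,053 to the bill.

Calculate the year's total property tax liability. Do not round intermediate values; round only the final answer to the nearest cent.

$1,367.54

Assessed value = $1,419,950 × 0.168 = $238,551.6
Regional Park District: $238,551.6 × 0.00281 = $670.329996
Pinecrest County: $238,551.6 × 0.004 = $954.2064
Levies subtotal = $1,624.536396
After credit = $1,624.536396 − $1,310 = $314.536396
Total = $314.536396 + $1,053 = $1,367.536396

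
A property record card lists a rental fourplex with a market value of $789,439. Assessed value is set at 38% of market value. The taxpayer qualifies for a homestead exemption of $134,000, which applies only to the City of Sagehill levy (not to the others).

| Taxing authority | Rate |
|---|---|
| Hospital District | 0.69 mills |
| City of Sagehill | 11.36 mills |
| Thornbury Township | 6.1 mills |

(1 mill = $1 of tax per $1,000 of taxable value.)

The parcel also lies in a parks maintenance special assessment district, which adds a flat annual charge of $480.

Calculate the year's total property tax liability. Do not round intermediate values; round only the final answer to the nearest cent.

Assessed value = $789,439 × 0.38 = $299,986.82
Hospital District: $299,986.82 × 0.00069 = $206.9909058
City of Sagehill: ($299,986.82 − $134,000) × 0.01136 = $165,986.82 × 0.01136 = $1,885.6102752
Thornbury Township: $299,986.82 × 0.0061 = $1,829.919602
Levies subtotal = $3,922.520783
Total = $3,922.520783 + $480 = $4,402.520783

$4,402.52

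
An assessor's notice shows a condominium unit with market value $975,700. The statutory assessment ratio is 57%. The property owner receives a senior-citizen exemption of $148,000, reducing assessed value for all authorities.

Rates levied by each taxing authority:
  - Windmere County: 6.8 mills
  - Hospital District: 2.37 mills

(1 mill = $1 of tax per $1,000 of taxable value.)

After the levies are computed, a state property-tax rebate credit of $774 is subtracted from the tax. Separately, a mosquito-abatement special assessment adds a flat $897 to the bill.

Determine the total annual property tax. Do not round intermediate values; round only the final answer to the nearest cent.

$3,865.73

Assessed value = $975,700 × 0.57 = $556,149
Taxable value = $556,149 − $148,000 = $408,149
Windmere County: $408,149 × 0.0068 = $2,775.4132
Hospital District: $408,149 × 0.00237 = $967.31313
Levies subtotal = $3,742.72633
After credit = $3,742.72633 − $774 = $2,968.72633
Total = $2,968.72633 + $897 = $3,865.72633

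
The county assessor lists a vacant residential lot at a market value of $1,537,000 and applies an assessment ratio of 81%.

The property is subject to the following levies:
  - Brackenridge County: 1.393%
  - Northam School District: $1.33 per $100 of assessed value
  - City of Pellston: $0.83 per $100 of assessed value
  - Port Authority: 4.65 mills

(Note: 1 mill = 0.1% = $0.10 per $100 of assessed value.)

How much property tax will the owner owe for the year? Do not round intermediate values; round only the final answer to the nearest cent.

$50,022.89

Assessed value = $1,537,000 × 0.81 = $1,244,970
Brackenridge County: $1,244,970 × 0.01393 = $17,342.4321
Northam School District: $1,244,970 × 0.0133 = $16,558.101
City of Pellston: $1,244,970 × 0.0083 = $10,333.251
Port Authority: $1,244,970 × 0.00465 = $5,789.1105
Total = $50,022.8946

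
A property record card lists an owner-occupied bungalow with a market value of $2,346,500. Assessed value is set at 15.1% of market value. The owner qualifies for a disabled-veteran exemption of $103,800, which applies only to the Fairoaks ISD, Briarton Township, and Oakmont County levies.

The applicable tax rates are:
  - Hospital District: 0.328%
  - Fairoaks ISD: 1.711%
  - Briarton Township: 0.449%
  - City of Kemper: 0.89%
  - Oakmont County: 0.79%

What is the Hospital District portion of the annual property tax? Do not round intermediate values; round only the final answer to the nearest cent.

$1,162.17

Assessed value = $2,346,500 × 0.151 = $354,321.5
Hospital District taxable value = $354,321.5 (exemption does not apply)
Hospital District levy = $354,321.5 × 0.00328 = $1,162.17452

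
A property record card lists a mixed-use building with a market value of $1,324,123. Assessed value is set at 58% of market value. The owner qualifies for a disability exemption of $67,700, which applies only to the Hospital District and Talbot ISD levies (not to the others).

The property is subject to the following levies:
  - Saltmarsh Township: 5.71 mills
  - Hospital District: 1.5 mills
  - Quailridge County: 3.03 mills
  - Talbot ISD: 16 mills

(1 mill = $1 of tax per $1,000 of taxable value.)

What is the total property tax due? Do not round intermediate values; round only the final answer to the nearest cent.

$18,967.34

Assessed value = $1,324,123 × 0.58 = $767,991.34
Saltmarsh Township: $767,991.34 × 0.00571 = $4,385.2305514
Hospital District: ($767,991.34 − $67,700) × 0.0015 = $700,291.34 × 0.0015 = $1,050.43701
Quailridge County: $767,991.34 × 0.00303 = $2,327.0137602
Talbot ISD: ($767,991.34 − $67,700) × 0.016 = $700,291.34 × 0.016 = $11,204.66144
Total = $18,967.3427616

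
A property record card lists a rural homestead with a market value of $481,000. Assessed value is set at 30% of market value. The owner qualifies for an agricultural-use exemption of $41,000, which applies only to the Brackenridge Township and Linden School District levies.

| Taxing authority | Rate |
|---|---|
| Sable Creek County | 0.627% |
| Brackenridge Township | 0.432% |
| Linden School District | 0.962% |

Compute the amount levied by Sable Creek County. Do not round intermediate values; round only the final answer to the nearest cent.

$904.76

Assessed value = $481,000 × 0.3 = $144,300
Sable Creek County taxable value = $144,300 (exemption does not apply)
Sable Creek County levy = $144,300 × 0.00627 = $904.761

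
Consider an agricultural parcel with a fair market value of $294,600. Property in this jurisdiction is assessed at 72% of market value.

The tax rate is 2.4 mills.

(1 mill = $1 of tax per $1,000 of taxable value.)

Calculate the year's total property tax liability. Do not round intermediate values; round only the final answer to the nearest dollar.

Assessed value = $294,600 × 0.72 = $212,112
Tax = $212,112 × 0.0024 = $509.0688

$509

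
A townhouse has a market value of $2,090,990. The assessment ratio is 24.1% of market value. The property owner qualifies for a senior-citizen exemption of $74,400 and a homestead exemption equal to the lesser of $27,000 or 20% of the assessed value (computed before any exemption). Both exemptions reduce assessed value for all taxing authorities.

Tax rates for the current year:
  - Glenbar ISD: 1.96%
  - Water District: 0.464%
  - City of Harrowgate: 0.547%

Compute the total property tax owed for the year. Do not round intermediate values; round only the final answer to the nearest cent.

$11,959.12

Assessed value = $2,090,990 × 0.241 = $503,928.59
Homestead exemption = min($27,000, 20% × $503,928.59) = min($27,000, $100,785.718) = $27,000 (dollar cap binds)
Taxable value = $503,928.59 − $74,400 − $27,000 = $402,528.59
Glenbar ISD: $402,528.59 × 0.0196 = $7,889.560364
Water District: $402,528.59 × 0.00464 = $1,867.7326576
City of Harrowgate: $402,528.59 × 0.00547 = $2,201.8313873
Total = $11,959.1244089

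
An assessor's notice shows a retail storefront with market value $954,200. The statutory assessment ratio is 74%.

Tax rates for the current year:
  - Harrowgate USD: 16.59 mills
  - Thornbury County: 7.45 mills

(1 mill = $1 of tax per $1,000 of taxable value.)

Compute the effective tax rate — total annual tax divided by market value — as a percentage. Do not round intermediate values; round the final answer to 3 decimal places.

Assessed value = $954,200 × 0.74 = $706,108
Harrowgate USD: $706,108 × 0.01659 = $11,714.33172
Thornbury County: $706,108 × 0.00745 = $5,260.5046
Total tax = $16,974.83632
Effective rate = $16,974.83632 ÷ $954,200 = 1.779% of market value

1.779%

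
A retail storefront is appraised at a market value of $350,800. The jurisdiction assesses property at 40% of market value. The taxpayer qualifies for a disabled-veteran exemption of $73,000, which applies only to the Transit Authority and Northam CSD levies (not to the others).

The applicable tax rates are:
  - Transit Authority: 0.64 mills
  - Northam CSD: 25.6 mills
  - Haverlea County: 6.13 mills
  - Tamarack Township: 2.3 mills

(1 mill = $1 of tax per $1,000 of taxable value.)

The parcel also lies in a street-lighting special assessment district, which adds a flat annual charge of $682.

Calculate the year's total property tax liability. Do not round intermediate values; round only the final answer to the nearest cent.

$3,631.37

Assessed value = $350,800 × 0.4 = $140,320
Transit Authority: ($140,320 − $73,000) × 0.00064 = $67,320 × 0.00064 = $43.0848
Northam CSD: ($140,320 − $73,000) × 0.0256 = $67,320 × 0.0256 = $1,723.392
Haverlea County: $140,320 × 0.00613 = $860.1616
Tamarack Township: $140,320 × 0.0023 = $322.736
Levies subtotal = $2,949.3744
Total = $2,949.3744 + $682 = $3,631.3744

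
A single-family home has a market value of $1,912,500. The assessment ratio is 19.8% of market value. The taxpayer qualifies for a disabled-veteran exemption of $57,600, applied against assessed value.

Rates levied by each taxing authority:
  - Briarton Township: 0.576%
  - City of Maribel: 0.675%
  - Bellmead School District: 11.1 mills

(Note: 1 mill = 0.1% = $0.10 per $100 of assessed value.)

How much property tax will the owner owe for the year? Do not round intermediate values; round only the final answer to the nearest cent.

$7,580.58

Assessed value = $1,912,500 × 0.198 = $378,675
Taxable value = $378,675 − $57,600 = $321,075
Briarton Township: $321,075 × 0.00576 = $1,849.392
City of Maribel: $321,075 × 0.00675 = $2,167.25625
Bellmead School District: $321,075 × 0.0111 = $3,563.9325
Total = $7,580.58075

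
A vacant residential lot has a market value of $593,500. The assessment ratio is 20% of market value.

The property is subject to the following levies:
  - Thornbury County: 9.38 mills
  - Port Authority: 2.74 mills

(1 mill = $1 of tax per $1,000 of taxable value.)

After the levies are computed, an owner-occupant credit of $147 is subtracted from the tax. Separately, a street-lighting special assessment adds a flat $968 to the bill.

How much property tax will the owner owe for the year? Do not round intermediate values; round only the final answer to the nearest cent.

Assessed value = $593,500 × 0.2 = $118,700
Thornbury County: $118,700 × 0.00938 = $1,113.406
Port Authority: $118,700 × 0.00274 = $325.238
Levies subtotal = $1,438.644
After credit = $1,438.644 − $147 = $1,291.644
Total = $1,291.644 + $968 = $2,259.644

$2,259.64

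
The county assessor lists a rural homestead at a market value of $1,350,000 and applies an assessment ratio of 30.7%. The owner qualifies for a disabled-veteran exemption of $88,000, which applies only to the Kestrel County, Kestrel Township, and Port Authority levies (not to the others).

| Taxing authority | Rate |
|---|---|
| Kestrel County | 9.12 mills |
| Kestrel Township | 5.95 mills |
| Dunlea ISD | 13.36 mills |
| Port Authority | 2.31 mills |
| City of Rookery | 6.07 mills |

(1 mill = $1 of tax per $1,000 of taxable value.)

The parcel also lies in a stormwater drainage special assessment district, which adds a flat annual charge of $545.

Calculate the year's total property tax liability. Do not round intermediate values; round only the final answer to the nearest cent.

Assessed value = $1,350,000 × 0.307 = $414,450
Kestrel County: ($414,450 − $88,000) × 0.00912 = $326,450 × 0.00912 = $2,977.224
Kestrel Township: ($414,450 − $88,000) × 0.00595 = $326,450 × 0.00595 = $1,942.3775
Dunlea ISD: $414,450 × 0.01336 = $5,537.052
Port Authority: ($414,450 − $88,000) × 0.00231 = $326,450 × 0.00231 = $754.0995
City of Rookery: $414,450 × 0.00607 = $2,515.7115
Levies subtotal = $13,726.4645
Total = $13,726.4645 + $545 = $14,271.4645

$14,271.46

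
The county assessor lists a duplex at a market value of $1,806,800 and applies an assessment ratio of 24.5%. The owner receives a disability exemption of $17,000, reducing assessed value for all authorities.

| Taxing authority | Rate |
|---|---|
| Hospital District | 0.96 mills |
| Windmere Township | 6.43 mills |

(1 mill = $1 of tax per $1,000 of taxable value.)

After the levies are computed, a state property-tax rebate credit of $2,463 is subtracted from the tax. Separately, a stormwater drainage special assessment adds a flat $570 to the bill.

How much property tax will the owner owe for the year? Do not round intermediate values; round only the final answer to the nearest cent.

$1,252.67

Assessed value = $1,806,800 × 0.245 = $442,666
Taxable value = $442,666 − $17,000 = $425,666
Hospital District: $425,666 × 0.00096 = $408.63936
Windmere Township: $425,666 × 0.00643 = $2,737.03238
Levies subtotal = $3,145.67174
After credit = $3,145.67174 − $2,463 = $682.67174
Total = $682.67174 + $570 = $1,252.67174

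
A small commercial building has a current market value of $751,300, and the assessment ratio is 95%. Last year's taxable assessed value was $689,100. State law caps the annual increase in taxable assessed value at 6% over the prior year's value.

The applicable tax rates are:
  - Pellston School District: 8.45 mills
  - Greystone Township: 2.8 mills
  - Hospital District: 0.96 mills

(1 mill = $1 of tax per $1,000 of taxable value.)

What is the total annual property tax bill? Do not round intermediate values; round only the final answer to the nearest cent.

$8,714.70

Uncapped assessed value = $751,300 × 0.95 = $713,735
Cap limit = $689,100 × 1.06 = $730,446
Taxable assessed value = min($713,735, $730,446) = $713,735 (cap does not bind)
Pellston School District: $713,735 × 0.00845 = $6,031.06075
Greystone Township: $713,735 × 0.0028 = $1,998.458
Hospital District: $713,735 × 0.00096 = $685.1856
Total = $8,714.70435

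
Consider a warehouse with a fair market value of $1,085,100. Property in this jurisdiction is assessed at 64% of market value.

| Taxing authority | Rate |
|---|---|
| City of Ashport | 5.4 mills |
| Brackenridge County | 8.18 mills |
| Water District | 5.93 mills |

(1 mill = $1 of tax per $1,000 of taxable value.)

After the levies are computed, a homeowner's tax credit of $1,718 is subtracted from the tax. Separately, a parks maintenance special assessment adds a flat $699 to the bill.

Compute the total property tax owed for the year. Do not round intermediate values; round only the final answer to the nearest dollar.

$12,530

Assessed value = $1,085,100 × 0.64 = $694,464
City of Ashport: $694,464 × 0.0054 = $3,750.1056
Brackenridge County: $694,464 × 0.00818 = $5,680.71552
Water District: $694,464 × 0.00593 = $4,118.17152
Levies subtotal = $13,548.99264
After credit = $13,548.99264 − $1,718 = $11,830.99264
Total = $11,830.99264 + $699 = $12,529.99264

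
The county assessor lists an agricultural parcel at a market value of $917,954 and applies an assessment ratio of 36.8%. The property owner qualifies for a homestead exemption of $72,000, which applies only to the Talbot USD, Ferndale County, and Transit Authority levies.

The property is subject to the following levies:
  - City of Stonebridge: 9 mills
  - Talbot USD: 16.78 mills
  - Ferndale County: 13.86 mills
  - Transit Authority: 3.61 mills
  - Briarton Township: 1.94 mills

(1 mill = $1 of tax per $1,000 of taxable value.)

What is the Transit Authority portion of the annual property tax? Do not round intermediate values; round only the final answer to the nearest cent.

$959.56

Assessed value = $917,954 × 0.368 = $337,807.072
Transit Authority taxable value = $337,807.072 − $72,000 = $265,807.072
Transit Authority levy = $265,807.072 × 0.00361 = $959.56352992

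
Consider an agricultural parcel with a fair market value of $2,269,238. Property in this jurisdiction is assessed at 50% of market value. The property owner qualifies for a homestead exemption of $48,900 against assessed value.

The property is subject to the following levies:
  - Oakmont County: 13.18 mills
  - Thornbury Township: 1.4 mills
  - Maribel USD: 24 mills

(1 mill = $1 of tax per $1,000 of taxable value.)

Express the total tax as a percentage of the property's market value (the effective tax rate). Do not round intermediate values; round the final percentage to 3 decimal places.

Assessed value = $2,269,238 × 0.5 = $1,134,619
Taxable value = $1,134,619 − $48,900 = $1,085,719
Oakmont County: $1,085,719 × 0.01318 = $14,309.77642
Thornbury Township: $1,085,719 × 0.0014 = $1,520.0066
Maribel USD: $1,085,719 × 0.024 = $26,057.256
Total tax = $41,887.03902
Effective rate = $41,887.03902 ÷ $2,269,238 = 1.846% of market value

1.846%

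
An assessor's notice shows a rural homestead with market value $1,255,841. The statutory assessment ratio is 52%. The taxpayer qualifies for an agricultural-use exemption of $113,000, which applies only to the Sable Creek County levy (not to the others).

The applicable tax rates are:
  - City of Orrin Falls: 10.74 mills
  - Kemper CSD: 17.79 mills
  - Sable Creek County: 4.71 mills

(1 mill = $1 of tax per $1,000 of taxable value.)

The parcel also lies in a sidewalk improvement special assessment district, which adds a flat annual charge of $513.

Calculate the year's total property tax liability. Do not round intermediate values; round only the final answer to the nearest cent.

$21,687.73

Assessed value = $1,255,841 × 0.52 = $653,037.32
City of Orrin Falls: $653,037.32 × 0.01074 = $7,013.6208168
Kemper CSD: $653,037.32 × 0.01779 = $11,617.5339228
Sable Creek County: ($653,037.32 − $113,000) × 0.00471 = $540,037.32 × 0.00471 = $2,543.5757772
Levies subtotal = $21,174.7305168
Total = $21,174.7305168 + $513 = $21,687.7305168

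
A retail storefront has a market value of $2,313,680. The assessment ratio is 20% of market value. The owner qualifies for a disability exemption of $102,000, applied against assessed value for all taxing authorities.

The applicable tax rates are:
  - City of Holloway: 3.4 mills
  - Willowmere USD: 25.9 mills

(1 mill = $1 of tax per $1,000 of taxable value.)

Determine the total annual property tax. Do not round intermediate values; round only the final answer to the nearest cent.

Assessed value = $2,313,680 × 0.2 = $462,736
Taxable value = $462,736 − $102,000 = $360,736
City of Holloway: $360,736 × 0.0034 = $1,226.5024
Willowmere USD: $360,736 × 0.0259 = $9,343.0624
Total = $1,226.5024 + $9,343.0624 = $10,569.5648

$10,569.56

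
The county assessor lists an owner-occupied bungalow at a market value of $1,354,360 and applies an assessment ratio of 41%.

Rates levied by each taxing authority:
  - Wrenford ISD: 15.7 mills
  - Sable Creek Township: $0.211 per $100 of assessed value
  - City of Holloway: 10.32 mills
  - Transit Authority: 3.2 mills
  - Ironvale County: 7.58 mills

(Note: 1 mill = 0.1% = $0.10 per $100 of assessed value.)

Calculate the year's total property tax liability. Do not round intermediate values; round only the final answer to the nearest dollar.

$21,606

Assessed value = $1,354,360 × 0.41 = $555,287.6
Wrenford ISD: $555,287.6 × 0.0157 = $8,718.01532
Sable Creek Township: $555,287.6 × 0.00211 = $1,171.656836
City of Holloway: $555,287.6 × 0.01032 = $5,730.568032
Transit Authority: $555,287.6 × 0.0032 = $1,776.92032
Ironvale County: $555,287.6 × 0.00758 = $4,209.080008
Total = $21,606.240516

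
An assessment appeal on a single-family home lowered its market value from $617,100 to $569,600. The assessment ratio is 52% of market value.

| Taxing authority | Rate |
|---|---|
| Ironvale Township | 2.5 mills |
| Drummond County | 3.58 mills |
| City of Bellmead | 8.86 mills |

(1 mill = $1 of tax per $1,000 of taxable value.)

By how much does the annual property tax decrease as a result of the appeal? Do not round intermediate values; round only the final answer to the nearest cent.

Old assessed value = $617,100 × 0.52 = $320,892
New assessed value = $569,600 × 0.52 = $296,192
Combined rate = 0.0025 + 0.00358 + 0.00886 = 0.01494
Old tax = $320,892 × 0.01494 = $4,794.12648
New tax = $296,192 × 0.01494 = $4,425.10848
Reduction = $4,794.12648 − $4,425.10848 = $369.018

$369.02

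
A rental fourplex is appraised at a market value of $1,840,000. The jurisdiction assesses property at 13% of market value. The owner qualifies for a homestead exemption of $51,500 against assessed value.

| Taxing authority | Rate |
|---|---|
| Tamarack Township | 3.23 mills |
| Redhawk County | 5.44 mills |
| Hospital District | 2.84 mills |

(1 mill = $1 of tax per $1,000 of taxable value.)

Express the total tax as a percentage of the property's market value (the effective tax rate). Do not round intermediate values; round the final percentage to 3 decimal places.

0.117%

Assessed value = $1,840,000 × 0.13 = $239,200
Taxable value = $239,200 − $51,500 = $187,700
Tamarack Township: $187,700 × 0.00323 = $606.271
Redhawk County: $187,700 × 0.00544 = $1,021.088
Hospital District: $187,700 × 0.00284 = $533.068
Total tax = $2,160.427
Effective rate = $2,160.427 ÷ $1,840,000 = 0.117% of market value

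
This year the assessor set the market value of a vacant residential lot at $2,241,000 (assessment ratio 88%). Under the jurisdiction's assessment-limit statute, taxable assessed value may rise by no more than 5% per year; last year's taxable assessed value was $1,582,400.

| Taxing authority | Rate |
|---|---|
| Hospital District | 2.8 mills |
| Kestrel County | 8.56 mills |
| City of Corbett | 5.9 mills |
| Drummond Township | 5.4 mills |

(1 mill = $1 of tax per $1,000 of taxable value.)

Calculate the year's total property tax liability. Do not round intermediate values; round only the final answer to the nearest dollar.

Uncapped assessed value = $2,241,000 × 0.88 = $1,972,080
Cap limit = $1,582,400 × 1.05 = $1,661,520
Taxable assessed value = min($1,972,080, $1,661,520) = $1,661,520 (cap binds)
Hospital District: $1,661,520 × 0.0028 = $4,652.256
Kestrel County: $1,661,520 × 0.00856 = $14,222.6112
City of Corbett: $1,661,520 × 0.0059 = $9,802.968
Drummond Township: $1,661,520 × 0.0054 = $8,972.208
Total = $37,650.0432

$37,650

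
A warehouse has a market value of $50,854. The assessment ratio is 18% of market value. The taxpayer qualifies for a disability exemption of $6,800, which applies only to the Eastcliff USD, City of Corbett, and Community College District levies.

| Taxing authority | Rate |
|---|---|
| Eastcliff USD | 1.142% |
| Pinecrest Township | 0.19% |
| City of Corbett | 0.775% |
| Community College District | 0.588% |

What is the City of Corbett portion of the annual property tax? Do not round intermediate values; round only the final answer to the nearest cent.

$18.24

Assessed value = $50,854 × 0.18 = $9,153.72
City of Corbett taxable value = $9,153.72 − $6,800 = $2,353.72
City of Corbett levy = $2,353.72 × 0.00775 = $18.24133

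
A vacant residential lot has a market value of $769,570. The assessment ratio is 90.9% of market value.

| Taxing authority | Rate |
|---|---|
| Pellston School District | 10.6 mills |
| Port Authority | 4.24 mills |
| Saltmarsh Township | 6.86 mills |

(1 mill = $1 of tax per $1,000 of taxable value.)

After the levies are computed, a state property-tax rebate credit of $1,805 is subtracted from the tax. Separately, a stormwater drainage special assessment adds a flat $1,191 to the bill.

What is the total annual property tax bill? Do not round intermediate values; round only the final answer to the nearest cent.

$14,566.00

Assessed value = $769,570 × 0.909 = $699,539.13
Pellston School District: $699,539.13 × 0.0106 = $7,415.114778
Port Authority: $699,539.13 × 0.00424 = $2,966.0459112
Saltmarsh Township: $699,539.13 × 0.00686 = $4,798.8384318
Levies subtotal = $15,179.999121
After credit = $15,179.999121 − $1,805 = $13,374.999121
Total = $13,374.999121 + $1,191 = $14,565.999121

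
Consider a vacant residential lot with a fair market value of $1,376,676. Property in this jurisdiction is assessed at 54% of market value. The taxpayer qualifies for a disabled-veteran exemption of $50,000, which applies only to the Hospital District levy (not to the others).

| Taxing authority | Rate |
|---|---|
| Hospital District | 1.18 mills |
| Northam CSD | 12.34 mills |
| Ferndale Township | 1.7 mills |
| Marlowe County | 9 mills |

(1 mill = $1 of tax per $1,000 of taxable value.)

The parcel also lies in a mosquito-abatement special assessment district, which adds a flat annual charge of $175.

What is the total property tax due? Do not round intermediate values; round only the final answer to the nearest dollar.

$18,121

Assessed value = $1,376,676 × 0.54 = $743,405.04
Hospital District: ($743,405.04 − $50,000) × 0.00118 = $693,405.04 × 0.00118 = $818.2179472
Northam CSD: $743,405.04 × 0.01234 = $9,173.6181936
Ferndale Township: $743,405.04 × 0.0017 = $1,263.788568
Marlowe County: $743,405.04 × 0.009 = $6,690.64536
Levies subtotal = $17,946.2700688
Total = $17,946.2700688 + $175 = $18,121.2700688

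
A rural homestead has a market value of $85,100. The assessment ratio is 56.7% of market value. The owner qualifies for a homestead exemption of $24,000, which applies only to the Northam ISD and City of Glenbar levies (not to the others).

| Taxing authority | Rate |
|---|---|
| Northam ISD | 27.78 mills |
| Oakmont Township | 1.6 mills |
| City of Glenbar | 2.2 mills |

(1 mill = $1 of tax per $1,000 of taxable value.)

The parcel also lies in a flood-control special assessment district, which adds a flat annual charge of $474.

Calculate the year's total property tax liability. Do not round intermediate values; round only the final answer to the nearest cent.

Assessed value = $85,100 × 0.567 = $48,251.7
Northam ISD: ($48,251.7 − $24,000) × 0.02778 = $24,251.7 × 0.02778 = $673.712226
Oakmont Township: $48,251.7 × 0.0016 = $77.20272
City of Glenbar: ($48,251.7 − $24,000) × 0.0022 = $24,251.7 × 0.0022 = $53.35374
Levies subtotal = $804.268686
Total = $804.268686 + $474 = $1,278.268686

$1,278.27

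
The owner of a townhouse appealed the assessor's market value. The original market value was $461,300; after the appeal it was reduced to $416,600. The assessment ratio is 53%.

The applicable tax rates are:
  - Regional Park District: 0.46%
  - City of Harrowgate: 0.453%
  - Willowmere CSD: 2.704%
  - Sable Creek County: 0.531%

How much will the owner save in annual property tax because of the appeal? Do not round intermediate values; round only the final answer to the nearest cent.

Old assessed value = $461,300 × 0.53 = $244,489
New assessed value = $416,600 × 0.53 = $220,798
Combined rate = 0.0046 + 0.00453 + 0.02704 + 0.00531 = 0.04148
Old tax = $244,489 × 0.04148 = $10,141.40372
New tax = $220,798 × 0.04148 = $9,158.70104
Reduction = $10,141.40372 − $9,158.70104 = $982.70268

$982.70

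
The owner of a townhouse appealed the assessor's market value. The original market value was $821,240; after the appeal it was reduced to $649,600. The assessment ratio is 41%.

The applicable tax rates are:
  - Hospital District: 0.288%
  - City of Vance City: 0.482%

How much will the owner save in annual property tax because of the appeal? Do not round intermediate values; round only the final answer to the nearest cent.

$541.87

Old assessed value = $821,240 × 0.41 = $336,708.4
New assessed value = $649,600 × 0.41 = $266,336
Combined rate = 0.00288 + 0.00482 = 0.0077
Old tax = $336,708.4 × 0.0077 = $2,592.65468
New tax = $266,336 × 0.0077 = $2,050.7872
Reduction = $2,592.65468 − $2,050.7872 = $541.86748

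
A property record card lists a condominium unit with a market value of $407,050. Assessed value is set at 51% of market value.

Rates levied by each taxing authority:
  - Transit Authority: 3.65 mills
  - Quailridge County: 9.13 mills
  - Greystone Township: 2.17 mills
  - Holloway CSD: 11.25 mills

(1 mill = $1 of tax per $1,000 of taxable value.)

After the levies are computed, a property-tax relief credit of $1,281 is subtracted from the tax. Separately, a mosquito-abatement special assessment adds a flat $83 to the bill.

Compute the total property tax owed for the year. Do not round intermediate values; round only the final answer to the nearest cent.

Assessed value = $407,050 × 0.51 = $207,595.5
Transit Authority: $207,595.5 × 0.00365 = $757.723575
Quailridge County: $207,595.5 × 0.00913 = $1,895.346915
Greystone Township: $207,595.5 × 0.00217 = $450.482235
Holloway CSD: $207,595.5 × 0.01125 = $2,335.449375
Levies subtotal = $5,439.0021
After credit = $5,439.0021 − $1,281 = $4,158.0021
Total = $4,158.0021 + $83 = $4,241.0021

$4,241.00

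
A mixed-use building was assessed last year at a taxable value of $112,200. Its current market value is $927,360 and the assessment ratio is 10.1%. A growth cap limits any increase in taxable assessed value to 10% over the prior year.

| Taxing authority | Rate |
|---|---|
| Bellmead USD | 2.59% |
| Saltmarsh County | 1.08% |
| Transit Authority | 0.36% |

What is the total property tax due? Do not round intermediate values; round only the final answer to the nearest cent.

$3,774.63

Uncapped assessed value = $927,360 × 0.101 = $93,663.36
Cap limit = $112,200 × 1.1 = $123,420
Taxable assessed value = min($93,663.36, $123,420) = $93,663.36 (cap does not bind)
Bellmead USD: $93,663.36 × 0.0259 = $2,425.881024
Saltmarsh County: $93,663.36 × 0.0108 = $1,011.564288
Transit Authority: $93,663.36 × 0.0036 = $337.188096
Total = $3,774.633408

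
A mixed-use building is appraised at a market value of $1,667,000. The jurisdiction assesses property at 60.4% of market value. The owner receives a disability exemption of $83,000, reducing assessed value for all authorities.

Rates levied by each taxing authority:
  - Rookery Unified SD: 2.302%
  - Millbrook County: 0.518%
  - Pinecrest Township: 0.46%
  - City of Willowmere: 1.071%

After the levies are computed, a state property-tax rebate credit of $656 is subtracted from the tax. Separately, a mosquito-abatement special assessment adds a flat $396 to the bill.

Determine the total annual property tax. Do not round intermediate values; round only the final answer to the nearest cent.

Assessed value = $1,667,000 × 0.604 = $1,006,868
Taxable value = $1,006,868 − $83,000 = $923,868
Rookery Unified SD: $923,868 × 0.02302 = $21,267.44136
Millbrook County: $923,868 × 0.00518 = $4,785.63624
Pinecrest Township: $923,868 × 0.0046 = $4,249.7928
City of Willowmere: $923,868 × 0.01071 = $9,894.62628
Levies subtotal = $40,197.49668
After credit = $40,197.49668 − $656 = $39,541.49668
Total = $39,541.49668 + $396 = $39,937.49668

$39,937.50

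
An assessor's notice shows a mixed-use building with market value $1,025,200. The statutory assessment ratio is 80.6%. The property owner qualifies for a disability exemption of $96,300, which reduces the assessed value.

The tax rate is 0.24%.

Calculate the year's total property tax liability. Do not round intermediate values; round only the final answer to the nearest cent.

Assessed value = $1,025,200 × 0.806 = $826,311.2
Taxable value = $826,311.2 − $96,300 = $730,011.2
Tax = $730,011.2 × 0.0024 = $1,752.02688

$1,752.03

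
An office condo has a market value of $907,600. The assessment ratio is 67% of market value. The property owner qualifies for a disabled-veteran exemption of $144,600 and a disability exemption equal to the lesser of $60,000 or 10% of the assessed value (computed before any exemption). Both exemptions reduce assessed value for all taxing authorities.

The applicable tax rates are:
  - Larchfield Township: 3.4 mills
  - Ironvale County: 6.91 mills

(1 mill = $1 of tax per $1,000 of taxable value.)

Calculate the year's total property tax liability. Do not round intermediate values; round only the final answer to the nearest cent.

Assessed value = $907,600 × 0.67 = $608,092
Disability exemption = min($60,000, 10% × $608,092) = min($60,000, $60,809.2) = $60,000 (dollar cap binds)
Taxable value = $608,092 − $144,600 − $60,000 = $403,492
Larchfield Township: $403,492 × 0.0034 = $1,371.8728
Ironvale County: $403,492 × 0.00691 = $2,788.12972
Total = $4,160.00252

$4,160.00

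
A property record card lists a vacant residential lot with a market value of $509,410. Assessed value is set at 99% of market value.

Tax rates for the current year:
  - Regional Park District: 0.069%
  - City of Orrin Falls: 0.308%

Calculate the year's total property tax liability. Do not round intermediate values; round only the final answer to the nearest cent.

$1,901.27

Assessed value = $509,410 × 0.99 = $504,315.9
Regional Park District: $504,315.9 × 0.00069 = $347.977971
City of Orrin Falls: $504,315.9 × 0.00308 = $1,553.292972
Total = $347.977971 + $1,553.292972 = $1,901.270943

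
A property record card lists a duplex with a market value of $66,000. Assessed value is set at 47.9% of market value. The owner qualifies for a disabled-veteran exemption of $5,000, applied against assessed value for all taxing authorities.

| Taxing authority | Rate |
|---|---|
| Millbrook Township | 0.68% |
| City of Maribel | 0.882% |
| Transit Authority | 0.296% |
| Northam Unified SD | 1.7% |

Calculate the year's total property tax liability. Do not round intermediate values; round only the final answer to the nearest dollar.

Assessed value = $66,000 × 0.479 = $31,614
Taxable value = $31,614 − $5,000 = $26,614
Millbrook Township: $26,614 × 0.0068 = $180.9752
City of Maribel: $26,614 × 0.00882 = $234.73548
Transit Authority: $26,614 × 0.00296 = $78.77744
Northam Unified SD: $26,614 × 0.017 = $452.438
Total = $180.9752 + $234.73548 + $78.77744 + $452.438 = $946.92612

$947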